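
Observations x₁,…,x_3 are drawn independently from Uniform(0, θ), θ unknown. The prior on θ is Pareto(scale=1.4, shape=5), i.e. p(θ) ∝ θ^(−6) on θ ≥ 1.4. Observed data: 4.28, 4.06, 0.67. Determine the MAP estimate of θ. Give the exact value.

The Uniform(0, θ) likelihood is θ^(−n) for θ ≥ max(xᵢ), zero otherwise. Here max(xᵢ) = 4.28.
Posterior ∝ θ^(−6) · θ^(−3) = θ^(−9) on θ ≥ max(1.4, 4.28) = 4.28.
This density is strictly decreasing in θ, so the posterior mode lies at the lower boundary of the support.

θ̂_MAP = 4.28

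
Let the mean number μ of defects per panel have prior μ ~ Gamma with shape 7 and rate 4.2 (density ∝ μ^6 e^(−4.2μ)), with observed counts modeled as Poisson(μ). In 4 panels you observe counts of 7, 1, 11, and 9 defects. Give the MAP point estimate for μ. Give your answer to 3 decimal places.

μ̂_MAP = 4.146

Σxᵢ = 7+1+11+9 = 28, with n = 4.
Posterior ∝ μ^6e^(−4.2μ) · μ^28e^(−4μ) = μ^34e^(−8.2μ), i.e. Gamma(shape=35, rate=8.2).
The mode of a Gamma(a, b) with a ≥ 1 (shape–rate) is (a−1)/b = 34/8.2 ≈ 4.146.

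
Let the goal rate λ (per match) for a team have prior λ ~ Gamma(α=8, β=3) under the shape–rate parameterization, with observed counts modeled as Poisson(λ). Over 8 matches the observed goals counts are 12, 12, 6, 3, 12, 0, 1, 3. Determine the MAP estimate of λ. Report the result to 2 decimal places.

λ̂_MAP = 5.09

Σxᵢ = 12+12+6+3+12+0+1+3 = 49, with n = 8.
Posterior ∝ λ^7e^(−3λ) · λ^49e^(−8λ) = λ^56e^(−11λ), i.e. Gamma(shape=57, rate=11).
The mode of a Gamma(a, b) with a ≥ 1 (shape–rate) is (a−1)/b = 56/11 ≈ 5.09.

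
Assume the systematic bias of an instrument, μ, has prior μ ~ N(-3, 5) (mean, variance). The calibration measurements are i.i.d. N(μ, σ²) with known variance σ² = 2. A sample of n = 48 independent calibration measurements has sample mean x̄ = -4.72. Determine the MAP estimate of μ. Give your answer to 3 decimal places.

n = 48, x̄ = -4.72.
For a Normal prior and Normal likelihood with known variance, the posterior is Normal; its mode equals its mean, the precision-weighted average.
Prior precision 1/σ₀² = 1/5 = 0.2; data precision n/σ² = 48/2 = 24.
μ̂ = (0.2·(-3) + 24·(-4.72)) / (0.2 + 24) = (-113.88)/24.2 = -2847/605 ≈ -4.706.

μ̂_MAP = -4.706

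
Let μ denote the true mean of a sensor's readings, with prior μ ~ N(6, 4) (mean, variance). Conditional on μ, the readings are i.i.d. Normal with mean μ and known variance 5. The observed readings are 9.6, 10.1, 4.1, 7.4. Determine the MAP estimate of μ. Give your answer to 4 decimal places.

μ̂_MAP = 7.3714

n = 4; x̄ = (9.6 + 10.1 + 4.1 + 7.4)/4 = 31.2/4 = 7.8.
For a Normal prior and Normal likelihood with known variance, the posterior is Normal; its mode equals its mean, the precision-weighted average.
Prior precision 1/σ₀² = 1/4 = 0.25; data precision n/σ² = 4/5 = 0.8.
μ̂ = (0.25·6 + 0.8·7.8) / (0.25 + 0.8) = 7.74/1.05 = 258/35 ≈ 7.3714.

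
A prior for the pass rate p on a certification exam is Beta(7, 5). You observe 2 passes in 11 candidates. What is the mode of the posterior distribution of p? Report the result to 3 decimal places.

p̂_MAP = 0.381

Prior: Beta(7, 5).
Data: 2 successes in 11 trials. The binomial likelihood contributes p^2(1−p)^9, so the posterior is Beta(7+2, 5+9) = Beta(9, 14).
For Beta(a, b) with a, b > 1 the mode is (a−1)/(a+b−2) = 8/21 ≈ 0.381.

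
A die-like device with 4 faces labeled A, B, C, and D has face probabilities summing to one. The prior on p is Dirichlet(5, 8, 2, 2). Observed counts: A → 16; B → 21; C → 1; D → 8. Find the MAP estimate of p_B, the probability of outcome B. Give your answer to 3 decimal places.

MAP estimate of p_B = 0.475

The posterior is Dirichlet(αᵢ + nᵢ) = Dirichlet(21, 29, 3, 10).
For a Dirichlet(a₁,…,a_K) with all aᵢ > 1, the mode has j-th component (aⱼ − 1)/(Σaᵢ − K).
Here Σaᵢ = 63 and K = 4, so p_B = (29 − 1)/(63 − 4) = 28/59 ≈ 0.475.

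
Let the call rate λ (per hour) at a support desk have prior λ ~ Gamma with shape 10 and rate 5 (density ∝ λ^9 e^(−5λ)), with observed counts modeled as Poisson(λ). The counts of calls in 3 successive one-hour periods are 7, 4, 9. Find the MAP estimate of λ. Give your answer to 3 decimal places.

λ̂_MAP = 3.625

Σxᵢ = 7+4+9 = 20, with n = 3.
Posterior ∝ λ^9e^(−5λ) · λ^20e^(−3λ) = λ^29e^(−8λ), i.e. Gamma(shape=30, rate=8).
The mode of a Gamma(a, b) with a ≥ 1 (shape–rate) is (a−1)/b = 29/8 ≈ 3.625.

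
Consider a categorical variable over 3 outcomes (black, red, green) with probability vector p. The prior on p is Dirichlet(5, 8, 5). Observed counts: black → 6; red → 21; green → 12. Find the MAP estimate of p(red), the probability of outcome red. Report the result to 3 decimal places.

The posterior is Dirichlet(αᵢ + nᵢ) = Dirichlet(11, 29, 17).
For a Dirichlet(a₁,…,a_K) with all aᵢ > 1, the mode has j-th component (aⱼ − 1)/(Σaᵢ − K).
Here Σaᵢ = 57 and K = 3, so p(red) = (29 − 1)/(57 − 3) = 28/54 ≈ 0.519.

MAP estimate of p(red) = 0.519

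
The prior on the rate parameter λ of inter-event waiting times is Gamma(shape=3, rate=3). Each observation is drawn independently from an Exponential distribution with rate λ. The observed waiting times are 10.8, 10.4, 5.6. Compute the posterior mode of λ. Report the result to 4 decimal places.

The Exponential(rate=λ) likelihood is ∝ λ^n e^(−λΣtᵢ). Here n = 3 and Σtᵢ = 10.8 + 10.4 + 5.6 = 26.8.
Posterior ∝ λ^2e^(−3λ) · λ^3e^(−26.8λ) = λ^5e^(−29.8λ), i.e. Gamma(6, 29.8).
Mode = (a−1)/b = 5/29.8 ≈ 0.1678.

λ̂_MAP = 0.1678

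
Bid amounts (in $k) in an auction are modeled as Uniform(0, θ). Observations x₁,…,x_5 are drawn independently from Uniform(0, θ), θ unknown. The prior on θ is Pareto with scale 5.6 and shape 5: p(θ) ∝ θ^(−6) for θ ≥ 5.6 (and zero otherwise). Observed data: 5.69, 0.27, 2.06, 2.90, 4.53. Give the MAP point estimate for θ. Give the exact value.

θ̂_MAP = 5.69

The Uniform(0, θ) likelihood is θ^(−n) for θ ≥ max(xᵢ), zero otherwise. Here max(xᵢ) = 5.69.
Posterior ∝ θ^(−6) · θ^(−5) = θ^(−11) on θ ≥ max(5.6, 5.69) = 5.69.
This density is strictly decreasing in θ, so the posterior mode lies at the lower boundary of the support.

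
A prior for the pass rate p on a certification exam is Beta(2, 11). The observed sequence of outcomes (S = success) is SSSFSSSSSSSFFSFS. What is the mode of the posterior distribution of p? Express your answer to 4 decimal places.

Prior: Beta(2, 11).
Data: 12 successes in 16 trials (from the sequence). The binomial likelihood contributes p^12(1−p)^4, so the posterior is Beta(2+12, 11+4) = Beta(14, 15).
For Beta(a, b) with a, b > 1 the mode is (a−1)/(a+b−2) = 13/27 ≈ 0.4815.

p̂_MAP = 0.4815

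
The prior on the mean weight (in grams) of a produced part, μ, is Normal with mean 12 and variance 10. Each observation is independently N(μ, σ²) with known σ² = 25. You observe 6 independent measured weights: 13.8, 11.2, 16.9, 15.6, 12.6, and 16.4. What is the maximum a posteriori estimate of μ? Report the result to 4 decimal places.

n = 6; x̄ = (13.8 + 11.2 + 16.9 + 15.6 + 12.6 + 16.4)/6 = 86.5/6 = 173/12 ≈ 14.4167.
For a Normal prior and Normal likelihood with known variance, the posterior is Normal; its mode equals its mean, the precision-weighted average.
Prior precision 1/σ₀² = 1/10 = 0.1; data precision n/σ² = 6/25 = 0.24.
μ̂ = (0.1·12 + 0.24·(173/12)) / (0.1 + 0.24) = 4.66/0.34 = 233/17 ≈ 13.7059.

μ̂_MAP = 13.7059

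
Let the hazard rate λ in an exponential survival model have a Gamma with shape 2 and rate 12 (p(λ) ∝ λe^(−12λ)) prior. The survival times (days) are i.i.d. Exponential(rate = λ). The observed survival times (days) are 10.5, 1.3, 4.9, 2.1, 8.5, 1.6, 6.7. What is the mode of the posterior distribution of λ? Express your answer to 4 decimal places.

The Exponential(rate=λ) likelihood is ∝ λ^n e^(−λΣtᵢ). Here n = 7 and Σtᵢ = 10.5 + 1.3 + 4.9 + 2.1 + 8.5 + 1.6 + 6.7 = 35.6.
Posterior ∝ λe^(−12λ) · λ^7e^(−35.6λ) = λ^8e^(−47.6λ), i.e. Gamma(9, 47.6).
Mode = (a−1)/b = 8/47.6 ≈ 0.1681.

λ̂_MAP = 0.1681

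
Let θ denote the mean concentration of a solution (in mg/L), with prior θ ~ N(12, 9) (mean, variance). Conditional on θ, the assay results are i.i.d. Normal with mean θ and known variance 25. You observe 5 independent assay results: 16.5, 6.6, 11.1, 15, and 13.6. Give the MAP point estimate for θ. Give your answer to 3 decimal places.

θ̂_MAP = 12.360

n = 5; x̄ = (16.5 + 6.6 + 11.1 + 15 + 13.6)/5 = 62.8/5 = 12.56.
For a Normal prior and Normal likelihood with known variance, the posterior is Normal; its mode equals its mean, the precision-weighted average.
Prior precision 1/σ₀² = 1/9; data precision n/σ² = 5/25 = 0.2.
θ̂ = ((1/9)·12 + 0.2·12.56) / (1/9 + 0.2) = (1442/375)/(14/45) = 12.360.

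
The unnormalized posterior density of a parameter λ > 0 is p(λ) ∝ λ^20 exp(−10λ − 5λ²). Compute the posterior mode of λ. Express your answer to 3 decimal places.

λ̂_MAP = 1.000

ℓ'(λ) = 20/λ − 10 − 10λ. Setting this to zero and multiplying by λ: 10λ² + 10λ − 20 = 0.
λ = (−10 + √(10² + 4·10·20)) / (2·10) = (−10 + √900) / 20 = (−10 + 30)/20 = 1.
ℓ''(λ) = −20/λ² − 10 < 0, confirming a maximum.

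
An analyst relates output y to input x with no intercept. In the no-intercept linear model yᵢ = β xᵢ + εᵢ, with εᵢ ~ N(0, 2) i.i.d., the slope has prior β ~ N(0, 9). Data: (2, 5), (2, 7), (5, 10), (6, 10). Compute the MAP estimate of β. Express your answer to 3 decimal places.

β̂_MAP = 1.936

log p(β | y) = −Σ(yᵢ − βxᵢ)²/(2·2) − β²/(2·9) + const.
Setting the derivative to zero: Σxᵢ(yᵢ − βxᵢ)/2 − β/9 = 0, so β = Σxᵢyᵢ / (Σxᵢ² + σ²/τ²).
Σxᵢyᵢ = 2·5 + 2·7 + 5·10 + 6·10 = 134; Σxᵢ² = 69; σ²/τ² = 2/9.
β̂_MAP = 134 / (69 + 2/9) = 134/(623/9) = 1206/623 ≈ 1.936.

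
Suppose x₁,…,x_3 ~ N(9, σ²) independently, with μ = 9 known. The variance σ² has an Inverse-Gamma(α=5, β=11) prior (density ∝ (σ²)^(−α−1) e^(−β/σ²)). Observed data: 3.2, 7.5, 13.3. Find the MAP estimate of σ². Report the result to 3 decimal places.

σ̂²_MAP = 5.092

Sum of squared deviations about the known mean: SS = (3.2−9)² + (7.5−9)² + (13.3−9)² = 54.38.
The Normal likelihood contributes (σ²)^(−n/2) exp(−SS/(2σ²)), so the posterior is Inverse-Gamma(α + n/2, β + SS/2) = Inverse-Gamma(6.5, 38.19).
The mode of Inverse-Gamma(a, b) is b/(a+1) = 38.19/7.5 ≈ 5.092.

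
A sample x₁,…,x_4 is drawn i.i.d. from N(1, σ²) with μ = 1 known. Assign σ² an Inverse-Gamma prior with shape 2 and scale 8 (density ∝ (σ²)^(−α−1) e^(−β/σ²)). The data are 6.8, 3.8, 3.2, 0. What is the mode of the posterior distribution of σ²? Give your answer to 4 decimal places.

σ̂²_MAP = 6.3320

Sum of squared deviations about the known mean: SS = (6.8−1)² + (3.8−1)² + (3.2−1)² + (0−1)² = 47.32.
The Normal likelihood contributes (σ²)^(−n/2) exp(−SS/(2σ²)), so the posterior is Inverse-Gamma(α + n/2, β + SS/2) = Inverse-Gamma(4, 31.66).
The mode of Inverse-Gamma(a, b) is b/(a+1) = 31.66/5 ≈ 6.3320.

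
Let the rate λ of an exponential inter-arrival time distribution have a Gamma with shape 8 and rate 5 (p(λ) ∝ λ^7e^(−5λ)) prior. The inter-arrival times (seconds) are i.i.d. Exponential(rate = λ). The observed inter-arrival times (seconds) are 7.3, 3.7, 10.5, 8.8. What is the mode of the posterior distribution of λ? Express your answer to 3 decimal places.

λ̂_MAP = 0.312

The Exponential(rate=λ) likelihood is ∝ λ^n e^(−λΣtᵢ). Here n = 4 and Σtᵢ = 7.3 + 3.7 + 10.5 + 8.8 = 30.3.
Posterior ∝ λ^7e^(−5λ) · λ^4e^(−30.3λ) = λ^11e^(−35.3λ), i.e. Gamma(12, 35.3).
Mode = (a−1)/b = 11/35.3 ≈ 0.312.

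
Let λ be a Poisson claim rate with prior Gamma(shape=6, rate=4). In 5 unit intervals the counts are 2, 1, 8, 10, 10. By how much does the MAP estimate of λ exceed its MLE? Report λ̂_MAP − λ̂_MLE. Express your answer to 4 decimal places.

MAP − MLE = -2.2000

Σxᵢ = 31. Posterior is Gamma(37, 9); MAP = (37−1)/9 = 36/9 ≈ 4.00000.
MLE = x̄ = 31/5 ≈ 6.20000.
Difference = 36/9 − 31/5 = -11/5 ≈ -2.2000.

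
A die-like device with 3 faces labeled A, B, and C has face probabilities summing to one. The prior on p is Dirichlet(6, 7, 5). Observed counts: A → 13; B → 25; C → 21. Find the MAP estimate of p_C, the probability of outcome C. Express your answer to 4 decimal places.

MAP estimate of p_C = 0.3378

The posterior is Dirichlet(αᵢ + nᵢ) = Dirichlet(19, 32, 26).
For a Dirichlet(a₁,…,a_K) with all aᵢ > 1, the mode has j-th component (aⱼ − 1)/(Σaᵢ − K).
Here Σaᵢ = 77 and K = 3, so p_C = (26 − 1)/(77 − 3) = 25/74 ≈ 0.3378.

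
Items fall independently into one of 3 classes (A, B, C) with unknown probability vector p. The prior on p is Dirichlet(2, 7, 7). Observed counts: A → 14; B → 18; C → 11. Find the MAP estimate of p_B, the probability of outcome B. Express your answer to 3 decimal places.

MAP estimate of p_B = 0.429

The posterior is Dirichlet(αᵢ + nᵢ) = Dirichlet(16, 25, 18).
For a Dirichlet(a₁,…,a_K) with all aᵢ > 1, the mode has j-th component (aⱼ − 1)/(Σaᵢ − K).
Here Σaᵢ = 59 and K = 3, so p_B = (25 − 1)/(59 − 3) = 24/56 ≈ 0.429.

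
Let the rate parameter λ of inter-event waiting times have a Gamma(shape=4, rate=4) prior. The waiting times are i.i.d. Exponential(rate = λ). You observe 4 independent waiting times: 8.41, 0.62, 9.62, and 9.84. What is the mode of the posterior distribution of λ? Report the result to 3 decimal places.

λ̂_MAP = 0.215

The Exponential(rate=λ) likelihood is ∝ λ^n e^(−λΣtᵢ). Here n = 4 and Σtᵢ = 8.41 + 0.62 + 9.62 + 9.84 = 28.49.
Posterior ∝ λ^3e^(−4λ) · λ^4e^(−28.49λ) = λ^7e^(−32.49λ), i.e. Gamma(8, 32.49).
Mode = (a−1)/b = 7/32.49 ≈ 0.215.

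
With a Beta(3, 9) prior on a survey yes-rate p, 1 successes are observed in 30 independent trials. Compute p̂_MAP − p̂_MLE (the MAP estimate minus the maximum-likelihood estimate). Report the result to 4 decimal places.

MAP − MLE = 0.0417

Posterior is Beta(4, 38); MAP = (4−1)/(42−2) = 3/40 ≈ 0.07500.
MLE ignores the prior: p̂_MLE = k/n = 1/30 ≈ 0.03333.
Difference = 3/40 − 1/30 = 1/24 ≈ 0.0417.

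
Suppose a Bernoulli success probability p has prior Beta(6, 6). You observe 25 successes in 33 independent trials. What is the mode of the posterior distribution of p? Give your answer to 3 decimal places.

Prior: Beta(6, 6).
Data: 25 successes in 33 trials. The binomial likelihood contributes p^25(1−p)^8, so the posterior is Beta(6+25, 6+8) = Beta(31, 14).
For Beta(a, b) with a, b > 1 the mode is (a−1)/(a+b−2) = 30/43 ≈ 0.698.

p̂_MAP = 0.698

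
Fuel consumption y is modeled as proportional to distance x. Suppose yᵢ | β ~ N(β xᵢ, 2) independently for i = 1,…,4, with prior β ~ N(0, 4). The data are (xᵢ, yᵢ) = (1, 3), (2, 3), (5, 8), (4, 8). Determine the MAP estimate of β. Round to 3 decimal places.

β̂_MAP = 1.742

log p(β | y) = −Σ(yᵢ − βxᵢ)²/(2·2) − β²/(2·4) + const.
Setting the derivative to zero: Σxᵢ(yᵢ − βxᵢ)/2 − β/4 = 0, so β = Σxᵢyᵢ / (Σxᵢ² + σ²/τ²).
Σxᵢyᵢ = 1·3 + 2·3 + 5·8 + 4·8 = 81; Σxᵢ² = 46; σ²/τ² = 0.5.
β̂_MAP = 81 / (46 + 0.5) = 81/46.5 ≈ 1.742.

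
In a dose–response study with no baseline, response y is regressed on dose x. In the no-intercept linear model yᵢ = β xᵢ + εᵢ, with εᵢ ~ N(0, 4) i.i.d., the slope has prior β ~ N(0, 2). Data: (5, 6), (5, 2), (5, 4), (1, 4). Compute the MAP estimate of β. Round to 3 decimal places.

log p(β | y) = −Σ(yᵢ − βxᵢ)²/(2·4) − β²/(2·2) + const.
Setting the derivative to zero: Σxᵢ(yᵢ − βxᵢ)/4 − β/2 = 0, so β = Σxᵢyᵢ / (Σxᵢ² + σ²/τ²).
Σxᵢyᵢ = 5·6 + 5·2 + 5·4 + 1·4 = 64; Σxᵢ² = 76; σ²/τ² = 2.
β̂_MAP = 64 / (76 + 2) = 64/78 ≈ 0.821.

β̂_MAP = 0.821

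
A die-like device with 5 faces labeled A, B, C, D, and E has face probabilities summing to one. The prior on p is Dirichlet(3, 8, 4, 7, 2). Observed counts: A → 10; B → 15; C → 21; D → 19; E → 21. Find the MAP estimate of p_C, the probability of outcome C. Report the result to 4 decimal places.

MAP estimate of p_C = 0.2286

The posterior is Dirichlet(αᵢ + nᵢ) = Dirichlet(13, 23, 25, 26, 23).
For a Dirichlet(a₁,…,a_K) with all aᵢ > 1, the mode has j-th component (aⱼ − 1)/(Σaᵢ − K).
Here Σaᵢ = 110 and K = 5, so p_C = (25 − 1)/(110 − 5) = 24/105 ≈ 0.2286.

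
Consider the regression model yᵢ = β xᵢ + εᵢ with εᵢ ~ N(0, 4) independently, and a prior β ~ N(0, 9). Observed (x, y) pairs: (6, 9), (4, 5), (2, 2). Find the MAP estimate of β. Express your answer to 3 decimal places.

β̂_MAP = 1.382

log p(β | y) = −Σ(yᵢ − βxᵢ)²/(2·4) − β²/(2·9) + const.
Setting the derivative to zero: Σxᵢ(yᵢ − βxᵢ)/4 − β/9 = 0, so β = Σxᵢyᵢ / (Σxᵢ² + σ²/τ²).
Σxᵢyᵢ = 6·9 + 4·5 + 2·2 = 78; Σxᵢ² = 56; σ²/τ² = 4/9.
β̂_MAP = 78 / (56 + 4/9) = 78/(508/9) = 351/254 ≈ 1.382.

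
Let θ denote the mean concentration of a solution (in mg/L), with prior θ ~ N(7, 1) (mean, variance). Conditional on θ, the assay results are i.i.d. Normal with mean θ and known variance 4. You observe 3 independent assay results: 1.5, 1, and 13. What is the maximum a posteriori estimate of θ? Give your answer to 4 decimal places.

θ̂_MAP = 6.2143

n = 3; x̄ = (1.5 + 1 + 13)/3 = 15.5/3 = 31/6 ≈ 5.1667.
For a Normal prior and Normal likelihood with known variance, the posterior is Normal; its mode equals its mean, the precision-weighted average.
Prior precision 1/σ₀² = 1/1 = 1; data precision n/σ² = 3/4 = 0.75.
θ̂ = (1·7 + 0.75·(31/6)) / (1 + 0.75) = 10.875/1.75 = 87/14 ≈ 6.2143.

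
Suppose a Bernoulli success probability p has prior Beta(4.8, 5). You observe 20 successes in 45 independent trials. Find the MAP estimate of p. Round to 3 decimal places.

p̂_MAP = 0.451

Prior: Beta(4.8, 5).
Data: 20 successes in 45 trials. The binomial likelihood contributes p^20(1−p)^25, so the posterior is Beta(4.8+20, 5+25) = Beta(24.8, 30).
For Beta(a, b) with a, b > 1 the mode is (a−1)/(a+b−2) = 23.8/52.8 ≈ 0.451.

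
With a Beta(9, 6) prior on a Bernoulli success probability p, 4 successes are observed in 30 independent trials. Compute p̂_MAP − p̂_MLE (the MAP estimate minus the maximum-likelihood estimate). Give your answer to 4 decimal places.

MAP − MLE = 0.1457

Posterior is Beta(13, 32); MAP = (13−1)/(45−2) = 12/43 ≈ 0.27907.
MLE ignores the prior: p̂_MLE = k/n = 4/30 ≈ 0.13333.
Difference = 12/43 − 4/30 = 94/645 ≈ 0.1457.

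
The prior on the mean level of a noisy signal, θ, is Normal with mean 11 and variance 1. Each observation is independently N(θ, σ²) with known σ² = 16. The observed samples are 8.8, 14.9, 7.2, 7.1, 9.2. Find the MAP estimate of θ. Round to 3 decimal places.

n = 5; x̄ = (8.8 + 14.9 + 7.2 + 7.1 + 9.2)/5 = 47.2/5 = 9.44.
For a Normal prior and Normal likelihood with known variance, the posterior is Normal; its mode equals its mean, the precision-weighted average.
Prior precision 1/σ₀² = 1/1 = 1; data precision n/σ² = 5/16 = 0.3125.
θ̂ = (1·11 + 0.3125·9.44) / (1 + 0.3125) = 13.95/1.3125 = 372/35 ≈ 10.629.

θ̂_MAP = 10.629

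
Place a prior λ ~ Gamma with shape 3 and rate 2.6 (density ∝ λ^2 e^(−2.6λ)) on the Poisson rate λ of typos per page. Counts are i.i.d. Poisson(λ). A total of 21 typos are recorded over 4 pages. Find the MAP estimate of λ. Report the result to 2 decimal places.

λ̂_MAP = 3.48

Σxᵢ = 21, n = 4.
Posterior ∝ λ^2e^(−2.6λ) · λ^21e^(−4λ) = λ^23e^(−6.6λ), i.e. Gamma(shape=24, rate=6.6).
The mode of a Gamma(a, b) with a ≥ 1 (shape–rate) is (a−1)/b = 23/6.6 ≈ 3.48.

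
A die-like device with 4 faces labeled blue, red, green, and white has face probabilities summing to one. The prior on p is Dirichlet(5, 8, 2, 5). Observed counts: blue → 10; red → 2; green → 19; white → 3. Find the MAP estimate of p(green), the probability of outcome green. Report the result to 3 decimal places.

MAP estimate of p(green) = 0.400

The posterior is Dirichlet(αᵢ + nᵢ) = Dirichlet(15, 10, 21, 8).
For a Dirichlet(a₁,…,a_K) with all aᵢ > 1, the mode has j-th component (aⱼ − 1)/(Σaᵢ − K).
Here Σaᵢ = 54 and K = 4, so p(green) = (21 − 1)/(54 − 4) = 20/50 ≈ 0.400.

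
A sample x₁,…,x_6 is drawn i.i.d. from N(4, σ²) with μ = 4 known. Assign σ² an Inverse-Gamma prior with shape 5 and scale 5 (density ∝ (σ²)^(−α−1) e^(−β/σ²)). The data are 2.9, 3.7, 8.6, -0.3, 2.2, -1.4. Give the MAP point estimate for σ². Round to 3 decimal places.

Sum of squared deviations about the known mean: SS = (2.9−4)² + (3.7−4)² + (8.6−4)² + (-0.3−4)² + (2.2−4)² + (-1.4−4)² = 73.35.
The Normal likelihood contributes (σ²)^(−n/2) exp(−SS/(2σ²)), so the posterior is Inverse-Gamma(α + n/2, β + SS/2) = Inverse-Gamma(8, 41.675).
The mode of Inverse-Gamma(a, b) is b/(a+1) = 41.675/9 ≈ 4.631.

σ̂²_MAP = 4.631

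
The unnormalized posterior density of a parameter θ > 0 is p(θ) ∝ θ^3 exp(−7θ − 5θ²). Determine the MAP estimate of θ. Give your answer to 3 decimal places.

ℓ'(θ) = 3/θ − 7 − 10θ. Setting this to zero and multiplying by θ: 10θ² + 7θ − 3 = 0.
θ = (−7 + √(7² + 4·10·3)) / (2·10) = (−7 + √169) / 20 = (−7 + 13)/20 = 3/10.
ℓ''(θ) = −3/θ² − 10 < 0, confirming a maximum.

θ̂_MAP = 0.300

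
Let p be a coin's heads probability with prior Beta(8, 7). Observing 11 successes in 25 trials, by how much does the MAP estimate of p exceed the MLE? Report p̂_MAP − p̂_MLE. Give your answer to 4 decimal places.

MAP − MLE = 0.0337

Posterior is Beta(19, 21); MAP = (19−1)/(40−2) = 18/38 ≈ 0.47368.
MLE ignores the prior: p̂_MLE = k/n = 11/25 ≈ 0.44000.
Difference = 18/38 − 11/25 = 16/475 ≈ 0.0337.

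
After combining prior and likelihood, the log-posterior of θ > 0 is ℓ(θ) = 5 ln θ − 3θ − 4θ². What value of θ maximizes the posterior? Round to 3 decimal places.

θ̂_MAP = 0.625

ℓ'(θ) = 5/θ − 3 − 8θ. Setting this to zero and multiplying by θ: 8θ² + 3θ − 5 = 0.
θ = (−3 + √(3² + 4·8·5)) / (2·8) = (−3 + √169) / 16 = (−3 + 13)/16 = 5/8.
ℓ''(θ) = −5/θ² − 8 < 0, confirming a maximum.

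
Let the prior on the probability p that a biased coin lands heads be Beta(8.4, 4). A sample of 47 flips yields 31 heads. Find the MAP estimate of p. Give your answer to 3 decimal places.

Prior: Beta(8.4, 4).
Data: 31 successes in 47 trials. The binomial likelihood contributes p^31(1−p)^16, so the posterior is Beta(8.4+31, 4+16) = Beta(39.4, 20).
For Beta(a, b) with a, b > 1 the mode is (a−1)/(a+b−2) = 38.4/57.4 ≈ 0.669.

p̂_MAP = 0.669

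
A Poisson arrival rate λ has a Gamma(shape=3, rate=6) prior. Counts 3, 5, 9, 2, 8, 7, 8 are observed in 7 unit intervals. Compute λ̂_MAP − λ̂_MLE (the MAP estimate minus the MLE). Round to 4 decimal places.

MAP − MLE = -2.6154

Σxᵢ = 42. Posterior is Gamma(45, 13); MAP = (45−1)/13 = 44/13 ≈ 3.38462.
MLE = x̄ = 42/7 ≈ 6.00000.
Difference = 44/13 − 42/7 = -34/13 ≈ -2.6154.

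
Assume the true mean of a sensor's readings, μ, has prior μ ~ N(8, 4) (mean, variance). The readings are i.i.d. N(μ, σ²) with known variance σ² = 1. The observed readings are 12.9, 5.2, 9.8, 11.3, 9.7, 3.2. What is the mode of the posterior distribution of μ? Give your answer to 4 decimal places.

μ̂_MAP = 8.6560

n = 6; x̄ = (12.9 + 5.2 + 9.8 + 11.3 + 9.7 + 3.2)/6 = 52.1/6 = 521/60 ≈ 8.6833.
For a Normal prior and Normal likelihood with known variance, the posterior is Normal; its mode equals its mean, the precision-weighted average.
Prior precision 1/σ₀² = 1/4 = 0.25; data precision n/σ² = 6/1 = 6.
μ̂ = (0.25·8 + 6·(521/60)) / (0.25 + 6) = 54.1/6.25 = 8.6560.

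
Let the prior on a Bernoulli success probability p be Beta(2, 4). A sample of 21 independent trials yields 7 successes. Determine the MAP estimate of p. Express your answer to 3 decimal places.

p̂_MAP = 0.320

Prior: Beta(2, 4).
Data: 7 successes in 21 trials. The binomial likelihood contributes p^7(1−p)^14, so the posterior is Beta(2+7, 4+14) = Beta(9, 18).
For Beta(a, b) with a, b > 1 the mode is (a−1)/(a+b−2) = 8/25 ≈ 0.320.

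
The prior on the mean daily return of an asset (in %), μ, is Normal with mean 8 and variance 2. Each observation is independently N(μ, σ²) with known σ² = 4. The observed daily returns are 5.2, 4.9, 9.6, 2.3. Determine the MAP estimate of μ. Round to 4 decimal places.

n = 4; x̄ = (5.2 + 4.9 + 9.6 + 2.3)/4 = 22/4 = 5.5.
For a Normal prior and Normal likelihood with known variance, the posterior is Normal; its mode equals its mean, the precision-weighted average.
Prior precision 1/σ₀² = 1/2 = 0.5; data precision n/σ² = 4/4 = 1.
μ̂ = (0.5·8 + 1·5.5) / (0.5 + 1) = 9.5/1.5 = 19/3 ≈ 6.3333.

μ̂_MAP = 6.3333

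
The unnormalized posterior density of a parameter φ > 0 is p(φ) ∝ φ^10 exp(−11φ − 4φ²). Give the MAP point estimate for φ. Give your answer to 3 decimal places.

φ̂_MAP = 0.625

ℓ'(φ) = 10/φ − 11 − 8φ. Setting this to zero and multiplying by φ: 8φ² + 11φ − 10 = 0.
φ = (−11 + √(11² + 4·8·10)) / (2·8) = (−11 + √441) / 16 = (−11 + 21)/16 = 5/8.
ℓ''(φ) = −10/φ² − 8 < 0, confirming a maximum.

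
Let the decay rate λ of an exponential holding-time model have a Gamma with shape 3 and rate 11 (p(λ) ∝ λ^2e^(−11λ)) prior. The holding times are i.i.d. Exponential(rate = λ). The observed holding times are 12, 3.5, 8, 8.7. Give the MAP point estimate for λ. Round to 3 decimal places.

λ̂_MAP = 0.139

The Exponential(rate=λ) likelihood is ∝ λ^n e^(−λΣtᵢ). Here n = 4 and Σtᵢ = 12 + 3.5 + 8 + 8.7 = 32.2.
Posterior ∝ λ^2e^(−11λ) · λ^4e^(−32.2λ) = λ^6e^(−43.2λ), i.e. Gamma(7, 43.2).
Mode = (a−1)/b = 6/43.2 ≈ 0.139.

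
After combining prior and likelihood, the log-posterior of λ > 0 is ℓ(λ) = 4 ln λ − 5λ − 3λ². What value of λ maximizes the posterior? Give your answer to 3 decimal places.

λ̂_MAP = 0.500

ℓ'(λ) = 4/λ − 5 − 6λ. Setting this to zero and multiplying by λ: 6λ² + 5λ − 4 = 0.
λ = (−5 + √(5² + 4·6·4)) / (2·6) = (−5 + √121) / 12 = (−5 + 11)/12 = 1/2.
ℓ''(λ) = −4/λ² − 6 < 0, confirming a maximum.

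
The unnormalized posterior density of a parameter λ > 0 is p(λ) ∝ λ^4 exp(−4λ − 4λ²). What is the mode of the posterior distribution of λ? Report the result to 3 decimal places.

ℓ'(λ) = 4/λ − 4 − 8λ. Setting this to zero and multiplying by λ: 8λ² + 4λ − 4 = 0.
λ = (−4 + √(4² + 4·8·4)) / (2·8) = (−4 + √144) / 16 = (−4 + 12)/16 = 1/2.
ℓ''(λ) = −4/λ² − 8 < 0, confirming a maximum.

λ̂_MAP = 0.500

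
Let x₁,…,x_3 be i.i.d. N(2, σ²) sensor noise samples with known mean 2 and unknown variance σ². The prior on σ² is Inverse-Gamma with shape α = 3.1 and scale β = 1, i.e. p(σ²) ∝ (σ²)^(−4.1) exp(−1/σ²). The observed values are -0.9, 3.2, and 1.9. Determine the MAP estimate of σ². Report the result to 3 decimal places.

σ̂²_MAP = 1.059

Sum of squared deviations about the known mean: SS = (-0.9−2)² + (3.2−2)² + (1.9−2)² = 9.86.
The Normal likelihood contributes (σ²)^(−n/2) exp(−SS/(2σ²)), so the posterior is Inverse-Gamma(α + n/2, β + SS/2) = Inverse-Gamma(4.6, 5.93).
The mode of Inverse-Gamma(a, b) is b/(a+1) = 5.93/5.6 ≈ 1.059.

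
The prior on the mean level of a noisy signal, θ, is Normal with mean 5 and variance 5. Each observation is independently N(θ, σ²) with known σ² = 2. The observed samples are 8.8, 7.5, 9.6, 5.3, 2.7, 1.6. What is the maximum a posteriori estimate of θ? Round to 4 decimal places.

θ̂_MAP = 5.8594

n = 6; x̄ = (8.8 + 7.5 + 9.6 + 5.3 + 2.7 + 1.6)/6 = 35.5/6 = 71/12 ≈ 5.9167.
For a Normal prior and Normal likelihood with known variance, the posterior is Normal; its mode equals its mean, the precision-weighted average.
Prior precision 1/σ₀² = 1/5 = 0.2; data precision n/σ² = 6/2 = 3.
θ̂ = (0.2·5 + 3·(71/12)) / (0.2 + 3) = 18.75/3.2 = 5.859375 ≈ 5.8594.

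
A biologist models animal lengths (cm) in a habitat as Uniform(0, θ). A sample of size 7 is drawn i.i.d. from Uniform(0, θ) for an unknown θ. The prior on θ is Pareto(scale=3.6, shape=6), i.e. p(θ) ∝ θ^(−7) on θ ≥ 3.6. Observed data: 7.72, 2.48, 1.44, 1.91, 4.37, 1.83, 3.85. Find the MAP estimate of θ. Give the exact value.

θ̂_MAP = 7.72

The Uniform(0, θ) likelihood is θ^(−n) for θ ≥ max(xᵢ), zero otherwise. Here max(xᵢ) = 7.72.
Posterior ∝ θ^(−7) · θ^(−7) = θ^(−14) on θ ≥ max(3.6, 7.72) = 7.72.
This density is strictly decreasing in θ, so the posterior mode lies at the lower boundary of the support.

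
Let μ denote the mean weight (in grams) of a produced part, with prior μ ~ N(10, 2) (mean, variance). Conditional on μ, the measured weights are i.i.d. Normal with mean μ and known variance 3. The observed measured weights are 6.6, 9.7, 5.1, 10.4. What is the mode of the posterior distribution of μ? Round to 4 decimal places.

μ̂_MAP = 8.5091

n = 4; x̄ = (6.6 + 9.7 + 5.1 + 10.4)/4 = 31.8/4 = 7.95.
For a Normal prior and Normal likelihood with known variance, the posterior is Normal; its mode equals its mean, the precision-weighted average.
Prior precision 1/σ₀² = 1/2 = 0.5; data precision n/σ² = 4/3.
μ̂ = (0.5·10 + (4/3)·7.95) / (0.5 + 4/3) = 15.6/(11/6) = 468/55 ≈ 8.5091.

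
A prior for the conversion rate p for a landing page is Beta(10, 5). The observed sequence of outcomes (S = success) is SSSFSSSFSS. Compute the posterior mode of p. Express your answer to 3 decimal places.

Prior: Beta(10, 5).
Data: 8 successes in 10 trials (from the sequence). The binomial likelihood contributes p^8(1−p)^2, so the posterior is Beta(10+8, 5+2) = Beta(18, 7).
For Beta(a, b) with a, b > 1 the mode is (a−1)/(a+b−2) = 17/23 ≈ 0.739.

p̂_MAP = 0.739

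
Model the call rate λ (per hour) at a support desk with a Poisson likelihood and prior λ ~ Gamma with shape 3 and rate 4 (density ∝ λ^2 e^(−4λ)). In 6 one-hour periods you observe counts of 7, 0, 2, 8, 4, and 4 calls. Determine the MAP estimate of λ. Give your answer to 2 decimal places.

λ̂_MAP = 2.70

Σxᵢ = 7+0+2+8+4+4 = 25, with n = 6.
Posterior ∝ λ^2e^(−4λ) · λ^25e^(−6λ) = λ^27e^(−10λ), i.e. Gamma(shape=28, rate=10).
The mode of a Gamma(a, b) with a ≥ 1 (shape–rate) is (a−1)/b = 27/10 ≈ 2.70.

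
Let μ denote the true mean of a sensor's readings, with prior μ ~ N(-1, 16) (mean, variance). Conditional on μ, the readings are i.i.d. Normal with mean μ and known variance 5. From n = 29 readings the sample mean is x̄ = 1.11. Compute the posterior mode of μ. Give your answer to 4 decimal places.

μ̂_MAP = 1.0875

n = 29, x̄ = 1.11.
For a Normal prior and Normal likelihood with known variance, the posterior is Normal; its mode equals its mean, the precision-weighted average.
Prior precision 1/σ₀² = 1/16 = 0.0625; data precision n/σ² = 29/5 = 5.8.
μ̂ = (0.0625·(-1) + 5.8·1.11) / (0.0625 + 5.8) = 6.3755/5.8625 = 12751/11725 ≈ 1.0875.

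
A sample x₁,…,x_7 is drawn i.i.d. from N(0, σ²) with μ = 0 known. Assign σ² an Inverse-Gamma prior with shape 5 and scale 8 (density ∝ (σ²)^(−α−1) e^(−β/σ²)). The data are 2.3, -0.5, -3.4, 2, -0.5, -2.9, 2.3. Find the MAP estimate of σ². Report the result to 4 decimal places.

Sum of squared deviations about the known mean: SS = (2.3−0)² + (-0.5−0)² + (-3.4−0)² + (2−0)² + (-0.5−0)² + (-2.9−0)² + (2.3−0)² = 35.05.
The Normal likelihood contributes (σ²)^(−n/2) exp(−SS/(2σ²)), so the posterior is Inverse-Gamma(α + n/2, β + SS/2) = Inverse-Gamma(8.5, 25.525).
The mode of Inverse-Gamma(a, b) is b/(a+1) = 25.525/9.5 ≈ 2.6868.

σ̂²_MAP = 2.6868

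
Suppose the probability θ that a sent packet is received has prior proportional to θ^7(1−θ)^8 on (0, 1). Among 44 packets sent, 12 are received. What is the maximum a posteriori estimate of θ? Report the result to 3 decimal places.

The prior density ∝ θ^7(1−θ)^8 is the kernel of Beta(8, 9).
Data: 12 successes in 44 trials. The binomial likelihood contributes θ^12(1−θ)^32, so the posterior is Beta(8+12, 9+32) = Beta(20, 41).
For Beta(a, b) with a, b > 1 the mode is (a−1)/(a+b−2) = 19/59 ≈ 0.322.

θ̂_MAP = 0.322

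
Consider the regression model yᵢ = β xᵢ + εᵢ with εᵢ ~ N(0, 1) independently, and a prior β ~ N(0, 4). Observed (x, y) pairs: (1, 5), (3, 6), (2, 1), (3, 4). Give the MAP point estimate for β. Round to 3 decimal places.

log p(β | y) = −Σ(yᵢ − βxᵢ)²/(2·1) − β²/(2·4) + const.
Setting the derivative to zero: Σxᵢ(yᵢ − βxᵢ)/1 − β/4 = 0, so β = Σxᵢyᵢ / (Σxᵢ² + σ²/τ²).
Σxᵢyᵢ = 1·5 + 3·6 + 2·1 + 3·4 = 37; Σxᵢ² = 23; σ²/τ² = 0.25.
β̂_MAP = 37 / (23 + 0.25) = 37/23.25 ≈ 1.591.

β̂_MAP = 1.591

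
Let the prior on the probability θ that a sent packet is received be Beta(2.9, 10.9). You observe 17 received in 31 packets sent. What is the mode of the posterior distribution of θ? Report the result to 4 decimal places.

θ̂_MAP = 0.4416

Prior: Beta(2.9, 10.9).
Data: 17 successes in 31 trials. The binomial likelihood contributes θ^17(1−θ)^14, so the posterior is Beta(2.9+17, 10.9+14) = Beta(19.9, 24.9).
For Beta(a, b) with a, b > 1 the mode is (a−1)/(a+b−2) = 18.9/42.8 ≈ 0.4416.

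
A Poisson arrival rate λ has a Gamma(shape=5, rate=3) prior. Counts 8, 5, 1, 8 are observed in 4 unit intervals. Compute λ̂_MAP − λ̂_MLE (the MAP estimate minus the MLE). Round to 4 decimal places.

MAP − MLE = -1.7857

Σxᵢ = 22. Posterior is Gamma(27, 7); MAP = (27−1)/7 = 26/7 ≈ 3.71429.
MLE = x̄ = 22/4 ≈ 5.50000.
Difference = 26/7 − 22/4 = -25/14 ≈ -1.7857.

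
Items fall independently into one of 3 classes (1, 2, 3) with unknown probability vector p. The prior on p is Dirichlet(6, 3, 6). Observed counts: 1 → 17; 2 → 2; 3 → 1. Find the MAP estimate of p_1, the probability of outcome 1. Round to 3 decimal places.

MAP estimate: 0.688

The posterior is Dirichlet(αᵢ + nᵢ) = Dirichlet(23, 5, 7).
For a Dirichlet(a₁,…,a_K) with all aᵢ > 1, the mode has j-th component (aⱼ − 1)/(Σaᵢ − K).
Here Σaᵢ = 35 and K = 3, so p_1 = (23 − 1)/(35 − 3) = 22/32 ≈ 0.688.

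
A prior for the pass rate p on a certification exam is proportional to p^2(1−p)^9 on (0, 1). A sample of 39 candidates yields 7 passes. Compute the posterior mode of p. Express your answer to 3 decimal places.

The prior density ∝ p^2(1−p)^9 is the kernel of Beta(3, 10).
Data: 7 successes in 39 trials. The binomial likelihood contributes p^7(1−p)^32, so the posterior is Beta(3+7, 10+32) = Beta(10, 42).
For Beta(a, b) with a, b > 1 the mode is (a−1)/(a+b−2) = 9/50 ≈ 0.180.

p̂_MAP = 0.180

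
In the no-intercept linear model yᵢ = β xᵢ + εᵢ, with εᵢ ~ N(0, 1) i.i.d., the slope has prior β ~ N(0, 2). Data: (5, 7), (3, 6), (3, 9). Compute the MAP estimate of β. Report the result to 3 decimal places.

log p(β | y) = −Σ(yᵢ − βxᵢ)²/(2·1) − β²/(2·2) + const.
Setting the derivative to zero: Σxᵢ(yᵢ − βxᵢ)/1 − β/2 = 0, so β = Σxᵢyᵢ / (Σxᵢ² + σ²/τ²).
Σxᵢyᵢ = 5·7 + 3·6 + 3·9 = 80; Σxᵢ² = 43; σ²/τ² = 0.5.
β̂_MAP = 80 / (43 + 0.5) = 80/43.5 ≈ 1.839.

β̂_MAP = 1.839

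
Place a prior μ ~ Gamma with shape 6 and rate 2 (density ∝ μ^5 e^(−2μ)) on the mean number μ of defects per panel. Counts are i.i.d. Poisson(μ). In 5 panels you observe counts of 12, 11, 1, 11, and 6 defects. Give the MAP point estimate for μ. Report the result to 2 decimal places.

μ̂_MAP = 6.57

Σxᵢ = 12+11+1+11+6 = 41, with n = 5.
Posterior ∝ μ^5e^(−2μ) · μ^41e^(−5μ) = μ^46e^(−7μ), i.e. Gamma(shape=47, rate=7).
The mode of a Gamma(a, b) with a ≥ 1 (shape–rate) is (a−1)/b = 46/7 ≈ 6.57.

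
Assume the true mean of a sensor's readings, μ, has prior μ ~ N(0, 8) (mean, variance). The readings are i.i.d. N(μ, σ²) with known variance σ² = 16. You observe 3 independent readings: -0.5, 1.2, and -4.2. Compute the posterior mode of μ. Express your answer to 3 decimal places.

μ̂_MAP = -0.700

n = 3; x̄ = ((-0.5) + 1.2 + (-4.2))/3 = -3.5/3 = -7/6 ≈ -1.1667.
For a Normal prior and Normal likelihood with known variance, the posterior is Normal; its mode equals its mean, the precision-weighted average.
Prior precision 1/σ₀² = 1/8 = 0.125; data precision n/σ² = 3/16 = 0.1875.
μ̂ = (0.125·0 + 0.1875·(-7/6)) / (0.125 + 0.1875) = (-0.21875)/0.3125 = -0.700.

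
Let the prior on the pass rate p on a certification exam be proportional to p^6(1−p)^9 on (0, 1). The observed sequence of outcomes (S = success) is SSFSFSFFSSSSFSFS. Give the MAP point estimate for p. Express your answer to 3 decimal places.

The prior density ∝ p^6(1−p)^9 is the kernel of Beta(7, 10).
Data: 10 successes in 16 trials (from the sequence). The binomial likelihood contributes p^10(1−p)^6, so the posterior is Beta(7+10, 10+6) = Beta(17, 16).
For Beta(a, b) with a, b > 1 the mode is (a−1)/(a+b−2) = 16/31 ≈ 0.516.

p̂_MAP = 0.516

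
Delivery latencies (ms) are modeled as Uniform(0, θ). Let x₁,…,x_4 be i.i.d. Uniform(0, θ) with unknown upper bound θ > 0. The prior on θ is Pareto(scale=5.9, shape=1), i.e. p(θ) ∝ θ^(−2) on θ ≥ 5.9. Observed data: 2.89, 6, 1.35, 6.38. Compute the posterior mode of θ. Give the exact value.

The Uniform(0, θ) likelihood is θ^(−n) for θ ≥ max(xᵢ), zero otherwise. Here max(xᵢ) = 6.38.
Posterior ∝ θ^(−2) · θ^(−4) = θ^(−6) on θ ≥ max(5.9, 6.38) = 6.38.
This density is strictly decreasing in θ, so the posterior mode lies at the lower boundary of the support.

θ̂_MAP = 6.38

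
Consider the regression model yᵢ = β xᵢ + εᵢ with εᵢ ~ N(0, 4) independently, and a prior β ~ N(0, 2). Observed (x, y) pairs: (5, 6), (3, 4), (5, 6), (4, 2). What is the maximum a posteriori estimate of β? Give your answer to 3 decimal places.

log p(β | y) = −Σ(yᵢ − βxᵢ)²/(2·4) − β²/(2·2) + const.
Setting the derivative to zero: Σxᵢ(yᵢ − βxᵢ)/4 − β/2 = 0, so β = Σxᵢyᵢ / (Σxᵢ² + σ²/τ²).
Σxᵢyᵢ = 5·6 + 3·4 + 5·6 + 4·2 = 80; Σxᵢ² = 75; σ²/τ² = 2.
β̂_MAP = 80 / (75 + 2) = 80/77 ≈ 1.039.

β̂_MAP = 1.039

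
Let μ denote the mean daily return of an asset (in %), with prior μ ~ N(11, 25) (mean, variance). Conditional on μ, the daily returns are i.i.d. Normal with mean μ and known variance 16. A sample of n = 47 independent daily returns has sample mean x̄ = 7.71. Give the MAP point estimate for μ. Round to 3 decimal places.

n = 47, x̄ = 7.71.
For a Normal prior and Normal likelihood with known variance, the posterior is Normal; its mode equals its mean, the precision-weighted average.
Prior precision 1/σ₀² = 1/25 = 0.04; data precision n/σ² = 47/16 = 2.9375.
μ̂ = (0.04·11 + 2.9375·7.71) / (0.04 + 2.9375) = 23.088125/2.9775 = 36941/4764 ≈ 7.754.

μ̂_MAP = 7.754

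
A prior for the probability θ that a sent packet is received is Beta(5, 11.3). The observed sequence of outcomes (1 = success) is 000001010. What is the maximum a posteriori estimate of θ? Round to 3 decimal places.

θ̂_MAP = 0.258

Prior: Beta(5, 11.3).
Data: 2 successes in 9 trials (from the sequence). The binomial likelihood contributes θ^2(1−θ)^7, so the posterior is Beta(5+2, 11.3+7) = Beta(7, 18.3).
For Beta(a, b) with a, b > 1 the mode is (a−1)/(a+b−2) = 6/23.3 ≈ 0.258.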